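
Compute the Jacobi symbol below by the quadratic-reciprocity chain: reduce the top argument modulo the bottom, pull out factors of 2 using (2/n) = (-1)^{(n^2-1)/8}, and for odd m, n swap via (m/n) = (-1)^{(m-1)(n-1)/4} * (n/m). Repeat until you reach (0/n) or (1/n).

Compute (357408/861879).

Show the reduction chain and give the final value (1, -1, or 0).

0

factor out 2^5: 357408 = 2^5·11169; with 861879 mod 8 = 7, (2/861879) = +1; sign now +1; continue with (11169/861879)
flip (11169/861879) -> (861879/11169): both odd, 11169 mod 4 = 1, 861879 mod 4 = 3, so the flip contributes +1; sign now +1
(861879/11169): 861879 mod 11169 = 1866, so (861879/11169) = (1866/11169)
factor out 2^1: 1866 = 2^1·933; with 11169 mod 8 = 1, (2/11169) = +1; sign now +1; continue with (933/11169)
flip (933/11169) -> (11169/933): both odd, 933 mod 4 = 1, 11169 mod 4 = 1, so the flip contributes +1; sign now +1
(11169/933): 11169 mod 933 = 906, so (11169/933) = (906/933)
factor out 2^1: 906 = 2^1·453; with 933 mod 8 = 5, (2/933) = -1; sign now -1; continue with (453/933)
flip (453/933) -> (933/453): both odd, 453 mod 4 = 1, 933 mod 4 = 1, so the flip contributes +1; sign now -1
(933/453): 933 mod 453 = 27, so (933/453) = (27/453)
flip (27/453) -> (453/27): both odd, 27 mod 4 = 3, 453 mod 4 = 1, so the flip contributes +1; sign now -1
(453/27): 453 mod 27 = 21, so (453/27) = (21/27)
flip (21/27) -> (27/21): both odd, 21 mod 4 = 1, 27 mod 4 = 3, so the flip contributes +1; sign now -1
(27/21): 27 mod 21 = 6, so (27/21) = (6/21)
factor out 2^1: 6 = 2^1·3; with 21 mod 8 = 5, (2/21) = -1; sign now +1; continue with (3/21)
flip (3/21) -> (21/3): both odd, 3 mod 4 = 3, 21 mod 4 = 1, so the flip contributes +1; sign now +1
(21/3): 21 mod 3 = 0, so (21/3) = (0/3)
reached (0/3); gcd(a, n) > 1, so (0/3) = 0 and the symbol is 0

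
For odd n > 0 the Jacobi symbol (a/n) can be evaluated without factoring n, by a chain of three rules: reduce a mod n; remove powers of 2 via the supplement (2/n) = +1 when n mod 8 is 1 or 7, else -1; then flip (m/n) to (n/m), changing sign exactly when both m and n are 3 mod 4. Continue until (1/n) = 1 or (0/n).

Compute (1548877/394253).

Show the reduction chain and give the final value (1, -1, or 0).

-1

(1548877/394253) = (366118/394253)   [reduce mod 394253]
366118 = 2^1·183059; (2/394253) = -1 since 394253 mod 8 = 5, so (366118/394253) = (-1)^1·(183059/394253); sign now -1
reciprocity: (183059/394253) = +1·(394253/183059) since 183059 mod 4 = 3, 394253 mod 4 = 1; sign now -1
(394253/183059) = (28135/183059)   [reduce mod 183059]
reciprocity: (28135/183059) = -1·(183059/28135) since 28135 mod 4 = 3, 183059 mod 4 = 3; sign now +1
(183059/28135) = (14249/28135)   [reduce mod 28135]
reciprocity: (14249/28135) = +1·(28135/14249) since 14249 mod 4 = 1, 28135 mod 4 = 3; sign now +1
(28135/14249) = (13886/14249)   [reduce mod 14249]
13886 = 2^1·6943; (2/14249) = +1 since 14249 mod 8 = 1, so (13886/14249) = (+1)^1·(6943/14249); sign now +1
reciprocity: (6943/14249) = +1·(14249/6943) since 6943 mod 4 = 3, 14249 mod 4 = 1; sign now +1
(14249/6943) = (363/6943)   [reduce mod 6943]
reciprocity: (363/6943) = -1·(6943/363) since 363 mod 4 = 3, 6943 mod 4 = 3; sign now -1
(6943/363) = (46/363)   [reduce mod 363]
46 = 2^1·23; (2/363) = -1 since 363 mod 8 = 3, so (46/363) = (-1)^1·(23/363); sign now +1
reciprocity: (23/363) = -1·(363/23) since 23 mod 4 = 3, 363 mod 4 = 3; sign now -1
(363/23) = (18/23)   [reduce mod 23]
18 = 2^1·9; (2/23) = +1 since 23 mod 8 = 7, so (18/23) = (+1)^1·(9/23); sign now -1
reciprocity: (9/23) = +1·(23/9) since 9 mod 4 = 1, 23 mod 4 = 3; sign now -1
(23/9) = (5/9)   [reduce mod 9]
reciprocity: (5/9) = +1·(9/5) since 5 mod 4 = 1, 9 mod 4 = 1; sign now -1
(9/5) = (4/5)   [reduce mod 5]
4 = 2^2·1; (2/5) = -1 since 5 mod 8 = 5, so (4/5) = (-1)^2·(1/5); sign now -1
(1/5) = 1; final value = sign = -1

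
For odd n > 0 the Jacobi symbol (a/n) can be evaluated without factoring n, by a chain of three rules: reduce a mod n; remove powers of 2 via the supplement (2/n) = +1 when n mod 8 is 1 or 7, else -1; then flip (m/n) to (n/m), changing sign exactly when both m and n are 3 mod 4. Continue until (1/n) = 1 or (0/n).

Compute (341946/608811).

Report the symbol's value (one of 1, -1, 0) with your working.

0

341946 = 2^1·170973; (2/608811) = -1 since 608811 mod 8 = 3, so (341946/608811) = (-1)^1·(170973/608811); sign now -1
reciprocity: (170973/608811) = +1·(608811/170973) since 170973 mod 4 = 1, 608811 mod 4 = 3; sign now -1
(608811/170973) = (95892/170973)   [reduce mod 170973]
95892 = 2^2·23973; (2/170973) = -1 since 170973 mod 8 = 5, so (95892/170973) = (-1)^2·(23973/170973); sign now -1
reciprocity: (23973/170973) = +1·(170973/23973) since 23973 mod 4 = 1, 170973 mod 4 = 1; sign now -1
(170973/23973) = (3162/23973)   [reduce mod 23973]
3162 = 2^1·1581; (2/23973) = -1 since 23973 mod 8 = 5, so (3162/23973) = (-1)^1·(1581/23973); sign now +1
reciprocity: (1581/23973) = +1·(23973/1581) since 1581 mod 4 = 1, 23973 mod 4 = 1; sign now +1
(23973/1581) = (258/1581)   [reduce mod 1581]
258 = 2^1·129; (2/1581) = -1 since 1581 mod 8 = 5, so (258/1581) = (-1)^1·(129/1581); sign now -1
reciprocity: (129/1581) = +1·(1581/129) since 129 mod 4 = 1, 1581 mod 4 = 1; sign now -1
(1581/129) = (33/129)   [reduce mod 129]
reciprocity: (33/129) = +1·(129/33) since 33 mod 4 = 1, 129 mod 4 = 1; sign now -1
(129/33) = (30/33)   [reduce mod 33]
30 = 2^1·15; (2/33) = +1 since 33 mod 8 = 1, so (30/33) = (+1)^1·(15/33); sign now -1
reciprocity: (15/33) = +1·(33/15) since 15 mod 4 = 3, 33 mod 4 = 1; sign now -1
(33/15) = (3/15)   [reduce mod 15]
reciprocity: (3/15) = -1·(15/3) since 3 mod 4 = 3, 15 mod 4 = 3; sign now +1
(15/3) = (0/3)   [reduce mod 3]
(0/3) = 0   [gcd(a, n) > 1]; final value = 0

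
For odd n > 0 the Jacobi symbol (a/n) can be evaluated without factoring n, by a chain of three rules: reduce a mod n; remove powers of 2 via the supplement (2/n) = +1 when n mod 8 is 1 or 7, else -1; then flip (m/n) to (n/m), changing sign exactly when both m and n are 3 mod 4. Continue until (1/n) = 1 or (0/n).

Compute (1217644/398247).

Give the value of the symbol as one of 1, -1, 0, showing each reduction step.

(1217644/398247) = (22903/398247)   [reduce mod 398247]
reciprocity: (22903/398247) = -1·(398247/22903) since 22903 mod 4 = 3, 398247 mod 4 = 3; sign now -1
(398247/22903) = (8896/22903)   [reduce mod 22903]
8896 = 2^6·139; (2/22903) = +1 since 22903 mod 8 = 7, so (8896/22903) = (+1)^6·(139/22903); sign now -1
reciprocity: (139/22903) = -1·(22903/139) since 139 mod 4 = 3, 22903 mod 4 = 3; sign now +1
(22903/139) = (107/139)   [reduce mod 139]
reciprocity: (107/139) = -1·(139/107) since 107 mod 4 = 3, 139 mod 4 = 3; sign now -1
(139/107) = (32/107)   [reduce mod 107]
32 = 2^5·1; (2/107) = -1 since 107 mod 8 = 3, so (32/107) = (-1)^5·(1/107); sign now +1
(1/107) = 1; final value = sign = +1

1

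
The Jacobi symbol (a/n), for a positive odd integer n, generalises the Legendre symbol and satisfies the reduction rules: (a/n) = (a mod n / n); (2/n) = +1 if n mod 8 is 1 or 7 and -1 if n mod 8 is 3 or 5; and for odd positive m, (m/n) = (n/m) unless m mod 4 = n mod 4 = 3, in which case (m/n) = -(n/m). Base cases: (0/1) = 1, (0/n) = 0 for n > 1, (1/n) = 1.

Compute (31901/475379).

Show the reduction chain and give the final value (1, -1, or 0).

1

flip (31901/475379) -> (475379/31901): both odd, 31901 mod 4 = 1, 475379 mod 4 = 3, so the flip contributes +1; sign now +1
(475379/31901): 475379 mod 31901 = 28765, so (475379/31901) = (28765/31901)
flip (28765/31901) -> (31901/28765): both odd, 28765 mod 4 = 1, 31901 mod 4 = 1, so the flip contributes +1; sign now +1
(31901/28765): 31901 mod 28765 = 3136, so (31901/28765) = (3136/28765)
factor out 2^6: 3136 = 2^6·49; with 28765 mod 8 = 5, (2/28765) = -1; sign now +1; continue with (49/28765)
flip (49/28765) -> (28765/49): both odd, 49 mod 4 = 1, 28765 mod 4 = 1, so the flip contributes +1; sign now +1
(28765/49): 28765 mod 49 = 2, so (28765/49) = (2/49)
factor out 2^1: 2 = 2^1·1; with 49 mod 8 = 1, (2/49) = +1; sign now +1; continue with (1/49)
reached (1/49) = 1, so the symbol is +1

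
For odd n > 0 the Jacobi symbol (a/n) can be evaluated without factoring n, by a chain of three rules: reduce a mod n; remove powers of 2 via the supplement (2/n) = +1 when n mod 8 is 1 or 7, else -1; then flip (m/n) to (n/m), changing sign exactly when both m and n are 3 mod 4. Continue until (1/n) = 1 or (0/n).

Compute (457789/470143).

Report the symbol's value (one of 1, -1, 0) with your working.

flip (457789/470143) -> (470143/457789): both odd, 457789 mod 4 = 1, 470143 mod 4 = 3, so the flip contributes +1; sign now +1
(470143/457789): 470143 mod 457789 = 12354, so (470143/457789) = (12354/457789)
factor out 2^1: 12354 = 2^1·6177; with 457789 mod 8 = 5, (2/457789) = -1; sign now -1; continue with (6177/457789)
flip (6177/457789) -> (457789/6177): both odd, 6177 mod 4 = 1, 457789 mod 4 = 1, so the flip contributes +1; sign now -1
(457789/6177): 457789 mod 6177 = 691, so (457789/6177) = (691/6177)
flip (691/6177) -> (6177/691): both odd, 691 mod 4 = 3, 6177 mod 4 = 1, so the flip contributes +1; sign now -1
(6177/691): 6177 mod 691 = 649, so (6177/691) = (649/691)
flip (649/691) -> (691/649): both odd, 649 mod 4 = 1, 691 mod 4 = 3, so the flip contributes +1; sign now -1
(691/649): 691 mod 649 = 42, so (691/649) = (42/649)
factor out 2^1: 42 = 2^1·21; with 649 mod 8 = 1, (2/649) = +1; sign now -1; continue with (21/649)
flip (21/649) -> (649/21): both odd, 21 mod 4 = 1, 649 mod 4 = 1, so the flip contributes +1; sign now -1
(649/21): 649 mod 21 = 19, so (649/21) = (19/21)
flip (19/21) -> (21/19): both odd, 19 mod 4 = 3, 21 mod 4 = 1, so the flip contributes +1; sign now -1
(21/19): 21 mod 19 = 2, so (21/19) = (2/19)
factor out 2^1: 2 = 2^1·1; with 19 mod 8 = 3, (2/19) = -1; sign now +1; continue with (1/19)
reached (1/19) = 1, so the symbol is +1

1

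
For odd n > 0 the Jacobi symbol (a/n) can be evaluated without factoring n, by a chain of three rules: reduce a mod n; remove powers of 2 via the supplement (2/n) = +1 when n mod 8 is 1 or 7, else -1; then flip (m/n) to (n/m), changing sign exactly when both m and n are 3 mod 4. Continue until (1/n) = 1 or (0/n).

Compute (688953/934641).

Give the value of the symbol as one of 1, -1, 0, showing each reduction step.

0

flip (688953/934641) -> (934641/688953): both odd, 688953 mod 4 = 1, 934641 mod 4 = 1, so the flip contributes +1; sign now +1
(934641/688953): 934641 mod 688953 = 245688, so (934641/688953) = (245688/688953)
factor out 2^3: 245688 = 2^3·30711; with 688953 mod 8 = 1, (2/688953) = +1; sign now +1; continue with (30711/688953)
flip (30711/688953) -> (688953/30711): both odd, 30711 mod 4 = 3, 688953 mod 4 = 1, so the flip contributes +1; sign now +1
(688953/30711): 688953 mod 30711 = 13311, so (688953/30711) = (13311/30711)
flip (13311/30711) -> (30711/13311): both odd, 13311 mod 4 = 3, 30711 mod 4 = 3, so the flip contributes -1; sign now -1
(30711/13311): 30711 mod 13311 = 4089, so (30711/13311) = (4089/13311)
flip (4089/13311) -> (13311/4089): both odd, 4089 mod 4 = 1, 13311 mod 4 = 3, so the flip contributes +1; sign now -1
(13311/4089): 13311 mod 4089 = 1044, so (13311/4089) = (1044/4089)
factor out 2^2: 1044 = 2^2·261; with 4089 mod 8 = 1, (2/4089) = +1; sign now -1; continue with (261/4089)
flip (261/4089) -> (4089/261): both odd, 261 mod 4 = 1, 4089 mod 4 = 1, so the flip contributes +1; sign now -1
(4089/261): 4089 mod 261 = 174, so (4089/261) = (174/261)
factor out 2^1: 174 = 2^1·87; with 261 mod 8 = 5, (2/261) = -1; sign now +1; continue with (87/261)
flip (87/261) -> (261/87): both odd, 87 mod 4 = 3, 261 mod 4 = 1, so the flip contributes +1; sign now +1
(261/87): 261 mod 87 = 0, so (261/87) = (0/87)
reached (0/87); gcd(a, n) > 1, so (0/87) = 0 and the symbol is 0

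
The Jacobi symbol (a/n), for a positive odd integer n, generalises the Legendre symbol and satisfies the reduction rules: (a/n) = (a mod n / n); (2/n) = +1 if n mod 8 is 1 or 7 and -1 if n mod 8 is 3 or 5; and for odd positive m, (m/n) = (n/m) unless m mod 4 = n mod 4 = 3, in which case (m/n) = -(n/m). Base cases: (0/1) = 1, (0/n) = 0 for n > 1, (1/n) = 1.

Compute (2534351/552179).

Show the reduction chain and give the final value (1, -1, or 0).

-1

(2534351/552179) = (325635/552179)   [reduce mod 552179]
reciprocity: (325635/552179) = -1·(552179/325635) since 325635 mod 4 = 3, 552179 mod 4 = 3; sign now -1
(552179/325635) = (226544/325635)   [reduce mod 325635]
226544 = 2^4·14159; (2/325635) = -1 since 325635 mod 8 = 3, so (226544/325635) = (-1)^4·(14159/325635); sign now -1
reciprocity: (14159/325635) = -1·(325635/14159) since 14159 mod 4 = 3, 325635 mod 4 = 3; sign now +1
(325635/14159) = (14137/14159)   [reduce mod 14159]
reciprocity: (14137/14159) = +1·(14159/14137) since 14137 mod 4 = 1, 14159 mod 4 = 3; sign now +1
(14159/14137) = (22/14137)   [reduce mod 14137]
22 = 2^1·11; (2/14137) = +1 since 14137 mod 8 = 1, so (22/14137) = (+1)^1·(11/14137); sign now +1
reciprocity: (11/14137) = +1·(14137/11) since 11 mod 4 = 3, 14137 mod 4 = 1; sign now +1
(14137/11) = (2/11)   [reduce mod 11]
2 = 2^1·1; (2/11) = -1 since 11 mod 8 = 3, so (2/11) = (-1)^1·(1/11); sign now -1
(1/11) = 1; final value = sign = -1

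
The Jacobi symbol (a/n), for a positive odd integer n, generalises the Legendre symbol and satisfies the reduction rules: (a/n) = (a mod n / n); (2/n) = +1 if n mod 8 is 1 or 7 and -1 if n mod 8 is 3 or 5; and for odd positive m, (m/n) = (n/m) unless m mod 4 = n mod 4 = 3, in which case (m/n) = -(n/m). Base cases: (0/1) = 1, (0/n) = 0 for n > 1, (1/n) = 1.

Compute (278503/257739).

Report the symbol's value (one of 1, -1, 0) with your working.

(278503/257739) = (20764/257739)   [reduce mod 257739]
20764 = 2^2·5191; (2/257739) = -1 since 257739 mod 8 = 3, so (20764/257739) = (-1)^2·(5191/257739); sign now +1
reciprocity: (5191/257739) = -1·(257739/5191) since 5191 mod 4 = 3, 257739 mod 4 = 3; sign now -1
(257739/5191) = (3380/5191)   [reduce mod 5191]
3380 = 2^2·845; (2/5191) = +1 since 5191 mod 8 = 7, so (3380/5191) = (+1)^2·(845/5191); sign now -1
reciprocity: (845/5191) = +1·(5191/845) since 845 mod 4 = 1, 5191 mod 4 = 3; sign now -1
(5191/845) = (121/845)   [reduce mod 845]
reciprocity: (121/845) = +1·(845/121) since 121 mod 4 = 1, 845 mod 4 = 1; sign now -1
(845/121) = (119/121)   [reduce mod 121]
reciprocity: (119/121) = +1·(121/119) since 119 mod 4 = 3, 121 mod 4 = 1; sign now -1
(121/119) = (2/119)   [reduce mod 119]
2 = 2^1·1; (2/119) = +1 since 119 mod 8 = 7, so (2/119) = (+1)^1·(1/119); sign now -1
(1/119) = 1; final value = sign = -1

-1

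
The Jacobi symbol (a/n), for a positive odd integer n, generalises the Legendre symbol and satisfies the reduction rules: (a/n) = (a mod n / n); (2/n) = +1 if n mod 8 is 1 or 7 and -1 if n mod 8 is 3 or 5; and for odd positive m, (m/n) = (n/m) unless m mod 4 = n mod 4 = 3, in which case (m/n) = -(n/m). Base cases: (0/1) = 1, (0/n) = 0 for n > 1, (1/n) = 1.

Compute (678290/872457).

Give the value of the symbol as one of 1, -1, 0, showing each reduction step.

1

factor out 2^1: 678290 = 2^1·339145; with 872457 mod 8 = 1, (2/872457) = +1; sign now +1; continue with (339145/872457)
flip (339145/872457) -> (872457/339145): both odd, 339145 mod 4 = 1, 872457 mod 4 = 1, so the flip contributes +1; sign now +1
(872457/339145): 872457 mod 339145 = 194167, so (872457/339145) = (194167/339145)
flip (194167/339145) -> (339145/194167): both odd, 194167 mod 4 = 3, 339145 mod 4 = 1, so the flip contributes +1; sign now +1
(339145/194167): 339145 mod 194167 = 144978, so (339145/194167) = (144978/194167)
factor out 2^1: 144978 = 2^1·72489; with 194167 mod 8 = 7, (2/194167) = +1; sign now +1; continue with (72489/194167)
flip (72489/194167) -> (194167/72489): both odd, 72489 mod 4 = 1, 194167 mod 4 = 3, so the flip contributes +1; sign now +1
(194167/72489): 194167 mod 72489 = 49189, so (194167/72489) = (49189/72489)
flip (49189/72489) -> (72489/49189): both odd, 49189 mod 4 = 1, 72489 mod 4 = 1, so the flip contributes +1; sign now +1
(72489/49189): 72489 mod 49189 = 23300, so (72489/49189) = (23300/49189)
factor out 2^2: 23300 = 2^2·5825; with 49189 mod 8 = 5, (2/49189) = -1; sign now +1; continue with (5825/49189)
flip (5825/49189) -> (49189/5825): both odd, 5825 mod 4 = 1, 49189 mod 4 = 1, so the flip contributes +1; sign now +1
(49189/5825): 49189 mod 5825 = 2589, so (49189/5825) = (2589/5825)
flip (2589/5825) -> (5825/2589): both odd, 2589 mod 4 = 1, 5825 mod 4 = 1, so the flip contributes +1; sign now +1
(5825/2589): 5825 mod 2589 = 647, so (5825/2589) = (647/2589)
flip (647/2589) -> (2589/647): both odd, 647 mod 4 = 3, 2589 mod 4 = 1, so the flip contributes +1; sign now +1
(2589/647): 2589 mod 647 = 1, so (2589/647) = (1/647)
reached (1/647) = 1, so the symbol is +1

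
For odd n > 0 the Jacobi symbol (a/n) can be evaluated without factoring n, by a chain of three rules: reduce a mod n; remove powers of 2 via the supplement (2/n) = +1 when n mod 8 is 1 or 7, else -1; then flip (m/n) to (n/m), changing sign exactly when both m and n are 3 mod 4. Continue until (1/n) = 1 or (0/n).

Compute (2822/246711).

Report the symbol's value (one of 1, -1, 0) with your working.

2822 = 2^1·1411; (2/246711) = +1 since 246711 mod 8 = 7, so (2822/246711) = (+1)^1·(1411/246711); sign now +1
reciprocity: (1411/246711) = -1·(246711/1411) since 1411 mod 4 = 3, 246711 mod 4 = 3; sign now -1
(246711/1411) = (1197/1411)   [reduce mod 1411]
reciprocity: (1197/1411) = +1·(1411/1197) since 1197 mod 4 = 1, 1411 mod 4 = 3; sign now -1
(1411/1197) = (214/1197)   [reduce mod 1197]
214 = 2^1·107; (2/1197) = -1 since 1197 mod 8 = 5, so (214/1197) = (-1)^1·(107/1197); sign now +1
reciprocity: (107/1197) = +1·(1197/107) since 107 mod 4 = 3, 1197 mod 4 = 1; sign now +1
(1197/107) = (20/107)   [reduce mod 107]
20 = 2^2·5; (2/107) = -1 since 107 mod 8 = 3, so (20/107) = (-1)^2·(5/107); sign now +1
reciprocity: (5/107) = +1·(107/5) since 5 mod 4 = 1, 107 mod 4 = 3; sign now +1
(107/5) = (2/5)   [reduce mod 5]
2 = 2^1·1; (2/5) = -1 since 5 mod 8 = 5, so (2/5) = (-1)^1·(1/5); sign now -1
(1/5) = 1; final value = sign = -1

-1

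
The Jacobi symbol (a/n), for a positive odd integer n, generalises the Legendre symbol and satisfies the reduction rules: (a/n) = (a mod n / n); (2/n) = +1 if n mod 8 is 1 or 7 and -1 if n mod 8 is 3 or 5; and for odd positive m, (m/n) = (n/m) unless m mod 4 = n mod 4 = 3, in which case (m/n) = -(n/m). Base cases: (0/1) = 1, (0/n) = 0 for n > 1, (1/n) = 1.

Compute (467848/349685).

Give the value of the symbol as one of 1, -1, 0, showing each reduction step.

(467848/349685) = (118163/349685)   [reduce mod 349685]
reciprocity: (118163/349685) = +1·(349685/118163) since 118163 mod 4 = 3, 349685 mod 4 = 1; sign now +1
(349685/118163) = (113359/118163)   [reduce mod 118163]
reciprocity: (113359/118163) = -1·(118163/113359) since 113359 mod 4 = 3, 118163 mod 4 = 3; sign now -1
(118163/113359) = (4804/113359)   [reduce mod 113359]
4804 = 2^2·1201; (2/113359) = +1 since 113359 mod 8 = 7, so (4804/113359) = (+1)^2·(1201/113359); sign now -1
reciprocity: (1201/113359) = +1·(113359/1201) since 1201 mod 4 = 1, 113359 mod 4 = 3; sign now -1
(113359/1201) = (465/1201)   [reduce mod 1201]
reciprocity: (465/1201) = +1·(1201/465) since 465 mod 4 = 1, 1201 mod 4 = 1; sign now -1
(1201/465) = (271/465)   [reduce mod 465]
reciprocity: (271/465) = +1·(465/271) since 271 mod 4 = 3, 465 mod 4 = 1; sign now -1
(465/271) = (194/271)   [reduce mod 271]
194 = 2^1·97; (2/271) = +1 since 271 mod 8 = 7, so (194/271) = (+1)^1·(97/271); sign now -1
reciprocity: (97/271) = +1·(271/97) since 97 mod 4 = 1, 271 mod 4 = 3; sign now -1
(271/97) = (77/97)   [reduce mod 97]
reciprocity: (77/97) = +1·(97/77) since 77 mod 4 = 1, 97 mod 4 = 1; sign now -1
(97/77) = (20/77)   [reduce mod 77]
20 = 2^2·5; (2/77) = -1 since 77 mod 8 = 5, so (20/77) = (-1)^2·(5/77); sign now -1
reciprocity: (5/77) = +1·(77/5) since 5 mod 4 = 1, 77 mod 4 = 1; sign now -1
(77/5) = (2/5)   [reduce mod 5]
2 = 2^1·1; (2/5) = -1 since 5 mod 8 = 5, so (2/5) = (-1)^1·(1/5); sign now +1
(1/5) = 1; final value = sign = +1

1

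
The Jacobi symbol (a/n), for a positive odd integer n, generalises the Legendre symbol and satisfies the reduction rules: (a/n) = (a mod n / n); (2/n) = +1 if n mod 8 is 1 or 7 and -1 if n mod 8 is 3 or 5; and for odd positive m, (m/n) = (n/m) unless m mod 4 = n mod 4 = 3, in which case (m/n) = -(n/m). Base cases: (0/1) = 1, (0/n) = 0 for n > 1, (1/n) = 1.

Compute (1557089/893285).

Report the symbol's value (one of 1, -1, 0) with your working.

1

(1557089/893285) = (663804/893285)   [reduce mod 893285]
663804 = 2^2·165951; (2/893285) = -1 since 893285 mod 8 = 5, so (663804/893285) = (-1)^2·(165951/893285); sign now +1
reciprocity: (165951/893285) = +1·(893285/165951) since 165951 mod 4 = 3, 893285 mod 4 = 1; sign now +1
(893285/165951) = (63530/165951)   [reduce mod 165951]
63530 = 2^1·31765; (2/165951) = +1 since 165951 mod 8 = 7, so (63530/165951) = (+1)^1·(31765/165951); sign now +1
reciprocity: (31765/165951) = +1·(165951/31765) since 31765 mod 4 = 1, 165951 mod 4 = 3; sign now +1
(165951/31765) = (7126/31765)   [reduce mod 31765]
7126 = 2^1·3563; (2/31765) = -1 since 31765 mod 8 = 5, so (7126/31765) = (-1)^1·(3563/31765); sign now -1
reciprocity: (3563/31765) = +1·(31765/3563) since 3563 mod 4 = 3, 31765 mod 4 = 1; sign now -1
(31765/3563) = (3261/3563)   [reduce mod 3563]
reciprocity: (3261/3563) = +1·(3563/3261) since 3261 mod 4 = 1, 3563 mod 4 = 3; sign now -1
(3563/3261) = (302/3261)   [reduce mod 3261]
302 = 2^1·151; (2/3261) = -1 since 3261 mod 8 = 5, so (302/3261) = (-1)^1·(151/3261); sign now +1
reciprocity: (151/3261) = +1·(3261/151) since 151 mod 4 = 3, 3261 mod 4 = 1; sign now +1
(3261/151) = (90/151)   [reduce mod 151]
90 = 2^1·45; (2/151) = +1 since 151 mod 8 = 7, so (90/151) = (+1)^1·(45/151); sign now +1
reciprocity: (45/151) = +1·(151/45) since 45 mod 4 = 1, 151 mod 4 = 3; sign now +1
(151/45) = (16/45)   [reduce mod 45]
16 = 2^4·1; (2/45) = -1 since 45 mod 8 = 5, so (16/45) = (-1)^4·(1/45); sign now +1
(1/45) = 1; final value = sign = +1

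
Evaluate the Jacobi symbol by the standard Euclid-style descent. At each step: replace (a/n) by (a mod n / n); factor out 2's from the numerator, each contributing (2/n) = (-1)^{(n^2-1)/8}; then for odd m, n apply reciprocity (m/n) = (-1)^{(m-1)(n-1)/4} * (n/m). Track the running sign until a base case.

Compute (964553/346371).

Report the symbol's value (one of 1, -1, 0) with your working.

(964553/346371): 964553 mod 346371 = 271811, so (964553/346371) = (271811/346371)
flip (271811/346371) -> (346371/271811): both odd, 271811 mod 4 = 3, 346371 mod 4 = 3, so the flip contributes -1; sign now -1
(346371/271811): 346371 mod 271811 = 74560, so (346371/271811) = (74560/271811)
factor out 2^6: 74560 = 2^6·1165; with 271811 mod 8 = 3, (2/271811) = -1; sign now -1; continue with (1165/271811)
flip (1165/271811) -> (271811/1165): both odd, 1165 mod 4 = 1, 271811 mod 4 = 3, so the flip contributes +1; sign now -1
(271811/1165): 271811 mod 1165 = 366, so (271811/1165) = (366/1165)
factor out 2^1: 366 = 2^1·183; with 1165 mod 8 = 5, (2/1165) = -1; sign now +1; continue with (183/1165)
flip (183/1165) -> (1165/183): both odd, 183 mod 4 = 3, 1165 mod 4 = 1, so the flip contributes +1; sign now +1
(1165/183): 1165 mod 183 = 67, so (1165/183) = (67/183)
flip (67/183) -> (183/67): both odd, 67 mod 4 = 3, 183 mod 4 = 3, so the flip contributes -1; sign now -1
(183/67): 183 mod 67 = 49, so (183/67) = (49/67)
flip (49/67) -> (67/49): both odd, 49 mod 4 = 1, 67 mod 4 = 3, so the flip contributes +1; sign now -1
(67/49): 67 mod 49 = 18, so (67/49) = (18/49)
factor out 2^1: 18 = 2^1·9; with 49 mod 8 = 1, (2/49) = +1; sign now -1; continue with (9/49)
flip (9/49) -> (49/9): both odd, 9 mod 4 = 1, 49 mod 4 = 1, so the flip contributes +1; sign now -1
(49/9): 49 mod 9 = 4, so (49/9) = (4/9)
factor out 2^2: 4 = 2^2·1; with 9 mod 8 = 1, (2/9) = +1; sign now -1; continue with (1/9)
reached (1/9) = 1, so the symbol is -1

-1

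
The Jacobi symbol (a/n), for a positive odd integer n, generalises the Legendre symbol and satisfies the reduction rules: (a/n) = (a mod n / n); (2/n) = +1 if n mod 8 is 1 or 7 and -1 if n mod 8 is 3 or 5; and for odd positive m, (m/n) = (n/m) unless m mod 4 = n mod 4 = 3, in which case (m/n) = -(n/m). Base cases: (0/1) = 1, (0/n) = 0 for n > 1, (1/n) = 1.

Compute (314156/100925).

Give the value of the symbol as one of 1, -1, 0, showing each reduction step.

-1

(314156/100925) = (11381/100925)   [reduce mod 100925]
reciprocity: (11381/100925) = +1·(100925/11381) since 11381 mod 4 = 1, 100925 mod 4 = 1; sign now +1
(100925/11381) = (9877/11381)   [reduce mod 11381]
reciprocity: (9877/11381) = +1·(11381/9877) since 9877 mod 4 = 1, 11381 mod 4 = 1; sign now +1
(11381/9877) = (1504/9877)   [reduce mod 9877]
1504 = 2^5·47; (2/9877) = -1 since 9877 mod 8 = 5, so (1504/9877) = (-1)^5·(47/9877); sign now -1
reciprocity: (47/9877) = +1·(9877/47) since 47 mod 4 = 3, 9877 mod 4 = 1; sign now -1
(9877/47) = (7/47)   [reduce mod 47]
reciprocity: (7/47) = -1·(47/7) since 7 mod 4 = 3, 47 mod 4 = 3; sign now +1
(47/7) = (5/7)   [reduce mod 7]
reciprocity: (5/7) = +1·(7/5) since 5 mod 4 = 1, 7 mod 4 = 3; sign now +1
(7/5) = (2/5)   [reduce mod 5]
2 = 2^1·1; (2/5) = -1 since 5 mod 8 = 5, so (2/5) = (-1)^1·(1/5); sign now -1
(1/5) = 1; final value = sign = -1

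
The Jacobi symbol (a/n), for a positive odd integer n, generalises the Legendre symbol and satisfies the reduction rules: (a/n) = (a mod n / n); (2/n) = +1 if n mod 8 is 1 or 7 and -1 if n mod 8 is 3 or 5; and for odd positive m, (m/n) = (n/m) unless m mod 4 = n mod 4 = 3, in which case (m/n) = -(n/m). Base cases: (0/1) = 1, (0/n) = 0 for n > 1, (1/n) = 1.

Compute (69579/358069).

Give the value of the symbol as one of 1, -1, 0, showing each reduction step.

flip (69579/358069) -> (358069/69579): both odd, 69579 mod 4 = 3, 358069 mod 4 = 1, so the flip contributes +1; sign now +1
(358069/69579): 358069 mod 69579 = 10174, so (358069/69579) = (10174/69579)
factor out 2^1: 10174 = 2^1·5087; with 69579 mod 8 = 3, (2/69579) = -1; sign now -1; continue with (5087/69579)
flip (5087/69579) -> (69579/5087): both odd, 5087 mod 4 = 3, 69579 mod 4 = 3, so the flip contributes -1; sign now +1
(69579/5087): 69579 mod 5087 = 3448, so (69579/5087) = (3448/5087)
factor out 2^3: 3448 = 2^3·431; with 5087 mod 8 = 7, (2/5087) = +1; sign now +1; continue with (431/5087)
flip (431/5087) -> (5087/431): both odd, 431 mod 4 = 3, 5087 mod 4 = 3, so the flip contributes -1; sign now -1
(5087/431): 5087 mod 431 = 346, so (5087/431) = (346/431)
factor out 2^1: 346 = 2^1·173; with 431 mod 8 = 7, (2/431) = +1; sign now -1; continue with (173/431)
flip (173/431) -> (431/173): both odd, 173 mod 4 = 1, 431 mod 4 = 3, so the flip contributes +1; sign now -1
(431/173): 431 mod 173 = 85, so (431/173) = (85/173)
flip (85/173) -> (173/85): both odd, 85 mod 4 = 1, 173 mod 4 = 1, so the flip contributes +1; sign now -1
(173/85): 173 mod 85 = 3, so (173/85) = (3/85)
flip (3/85) -> (85/3): both odd, 3 mod 4 = 3, 85 mod 4 = 1, so the flip contributes +1; sign now -1
(85/3): 85 mod 3 = 1, so (85/3) = (1/3)
reached (1/3) = 1, so the symbol is -1

-1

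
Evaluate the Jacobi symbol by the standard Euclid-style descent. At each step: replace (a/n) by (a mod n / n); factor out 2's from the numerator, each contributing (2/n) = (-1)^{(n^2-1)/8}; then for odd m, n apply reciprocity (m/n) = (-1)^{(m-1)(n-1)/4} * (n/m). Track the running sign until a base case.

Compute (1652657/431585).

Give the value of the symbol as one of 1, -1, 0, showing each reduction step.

(1652657/431585): 1652657 mod 431585 = 357902, so (1652657/431585) = (357902/431585)
factor out 2^1: 357902 = 2^1·178951; with 431585 mod 8 = 1, (2/431585) = +1; sign now +1; continue with (178951/431585)
flip (178951/431585) -> (431585/178951): both odd, 178951 mod 4 = 3, 431585 mod 4 = 1, so the flip contributes +1; sign now +1
(431585/178951): 431585 mod 178951 = 73683, so (431585/178951) = (73683/178951)
flip (73683/178951) -> (178951/73683): both odd, 73683 mod 4 = 3, 178951 mod 4 = 3, so the flip contributes -1; sign now -1
(178951/73683): 178951 mod 73683 = 31585, so (178951/73683) = (31585/73683)
flip (31585/73683) -> (73683/31585): both odd, 31585 mod 4 = 1, 73683 mod 4 = 3, so the flip contributes +1; sign now -1
(73683/31585): 73683 mod 31585 = 10513, so (73683/31585) = (10513/31585)
flip (10513/31585) -> (31585/10513): both odd, 10513 mod 4 = 1, 31585 mod 4 = 1, so the flip contributes +1; sign now -1
(31585/10513): 31585 mod 10513 = 46, so (31585/10513) = (46/10513)
factor out 2^1: 46 = 2^1·23; with 10513 mod 8 = 1, (2/10513) = +1; sign now -1; continue with (23/10513)
flip (23/10513) -> (10513/23): both odd, 23 mod 4 = 3, 10513 mod 4 = 1, so the flip contributes +1; sign now -1
(10513/23): 10513 mod 23 = 2, so (10513/23) = (2/23)
factor out 2^1: 2 = 2^1·1; with 23 mod 8 = 7, (2/23) = +1; sign now -1; continue with (1/23)
reached (1/23) = 1, so the symbol is -1

-1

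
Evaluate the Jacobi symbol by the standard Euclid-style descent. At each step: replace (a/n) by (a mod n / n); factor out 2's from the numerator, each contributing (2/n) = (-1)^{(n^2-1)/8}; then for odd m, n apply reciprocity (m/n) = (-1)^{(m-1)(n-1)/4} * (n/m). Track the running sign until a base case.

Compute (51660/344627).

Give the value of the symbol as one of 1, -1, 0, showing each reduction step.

1

51660 = 2^2·12915; (2/344627) = -1 since 344627 mod 8 = 3, so (51660/344627) = (-1)^2·(12915/344627); sign now +1
reciprocity: (12915/344627) = -1·(344627/12915) since 12915 mod 4 = 3, 344627 mod 4 = 3; sign now -1
(344627/12915) = (8837/12915)   [reduce mod 12915]
reciprocity: (8837/12915) = +1·(12915/8837) since 8837 mod 4 = 1, 12915 mod 4 = 3; sign now -1
(12915/8837) = (4078/8837)   [reduce mod 8837]
4078 = 2^1·2039; (2/8837) = -1 since 8837 mod 8 = 5, so (4078/8837) = (-1)^1·(2039/8837); sign now +1
reciprocity: (2039/8837) = +1·(8837/2039) since 2039 mod 4 = 3, 8837 mod 4 = 1; sign now +1
(8837/2039) = (681/2039)   [reduce mod 2039]
reciprocity: (681/2039) = +1·(2039/681) since 681 mod 4 = 1, 2039 mod 4 = 3; sign now +1
(2039/681) = (677/681)   [reduce mod 681]
reciprocity: (677/681) = +1·(681/677) since 677 mod 4 = 1, 681 mod 4 = 1; sign now +1
(681/677) = (4/677)   [reduce mod 677]
4 = 2^2·1; (2/677) = -1 since 677 mod 8 = 5, so (4/677) = (-1)^2·(1/677); sign now +1
(1/677) = 1; final value = sign = +1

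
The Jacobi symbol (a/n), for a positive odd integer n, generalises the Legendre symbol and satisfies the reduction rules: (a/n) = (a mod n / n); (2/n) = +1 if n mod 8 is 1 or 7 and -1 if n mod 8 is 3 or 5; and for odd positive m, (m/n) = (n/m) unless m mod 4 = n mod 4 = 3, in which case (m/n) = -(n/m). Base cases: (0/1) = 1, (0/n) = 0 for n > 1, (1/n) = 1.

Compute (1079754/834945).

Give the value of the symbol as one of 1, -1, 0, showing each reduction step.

(1079754/834945): 1079754 mod 834945 = 244809, so (1079754/834945) = (244809/834945)
flip (244809/834945) -> (834945/244809): both odd, 244809 mod 4 = 1, 834945 mod 4 = 1, so the flip contributes +1; sign now +1
(834945/244809): 834945 mod 244809 = 100518, so (834945/244809) = (100518/244809)
factor out 2^1: 100518 = 2^1·50259; with 244809 mod 8 = 1, (2/244809) = +1; sign now +1; continue with (50259/244809)
flip (50259/244809) -> (244809/50259): both odd, 50259 mod 4 = 3, 244809 mod 4 = 1, so the flip contributes +1; sign now +1
(244809/50259): 244809 mod 50259 = 43773, so (244809/50259) = (43773/50259)
flip (43773/50259) -> (50259/43773): both odd, 43773 mod 4 = 1, 50259 mod 4 = 3, so the flip contributes +1; sign now +1
(50259/43773): 50259 mod 43773 = 6486, so (50259/43773) = (6486/43773)
factor out 2^1: 6486 = 2^1·3243; with 43773 mod 8 = 5, (2/43773) = -1; sign now -1; continue with (3243/43773)
flip (3243/43773) -> (43773/3243): both odd, 3243 mod 4 = 3, 43773 mod 4 = 1, so the flip contributes +1; sign now -1
(43773/3243): 43773 mod 3243 = 1614, so (43773/3243) = (1614/3243)
factor out 2^1: 1614 = 2^1·807; with 3243 mod 8 = 3, (2/3243) = -1; sign now +1; continue with (807/3243)
flip (807/3243) -> (3243/807): both odd, 807 mod 4 = 3, 3243 mod 4 = 3, so the flip contributes -1; sign now -1
(3243/807): 3243 mod 807 = 15, so (3243/807) = (15/807)
flip (15/807) -> (807/15): both odd, 15 mod 4 = 3, 807 mod 4 = 3, so the flip contributes -1; sign now +1
(807/15): 807 mod 15 = 12, so (807/15) = (12/15)
factor out 2^2: 12 = 2^2·3; with 15 mod 8 = 7, (2/15) = +1; sign now +1; continue with (3/15)
flip (3/15) -> (15/3): both odd, 3 mod 4 = 3, 15 mod 4 = 3, so the flip contributes -1; sign now -1
(15/3): 15 mod 3 = 0, so (15/3) = (0/3)
reached (0/3); gcd(a, n) > 1, so (0/3) = 0 and the symbol is 0

0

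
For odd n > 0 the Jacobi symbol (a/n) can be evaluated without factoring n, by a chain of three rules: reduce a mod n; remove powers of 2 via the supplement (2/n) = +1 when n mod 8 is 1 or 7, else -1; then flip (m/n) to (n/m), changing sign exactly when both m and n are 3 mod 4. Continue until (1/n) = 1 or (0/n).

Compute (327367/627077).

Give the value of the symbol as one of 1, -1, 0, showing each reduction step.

reciprocity: (327367/627077) = +1·(627077/327367) since 327367 mod 4 = 3, 627077 mod 4 = 1; sign now +1
(627077/327367) = (299710/327367)   [reduce mod 327367]
299710 = 2^1·149855; (2/327367) = +1 since 327367 mod 8 = 7, so (299710/327367) = (+1)^1·(149855/327367); sign now +1
reciprocity: (149855/327367) = -1·(327367/149855) since 149855 mod 4 = 3, 327367 mod 4 = 3; sign now -1
(327367/149855) = (27657/149855)   [reduce mod 149855]
reciprocity: (27657/149855) = +1·(149855/27657) since 27657 mod 4 = 1, 149855 mod 4 = 3; sign now -1
(149855/27657) = (11570/27657)   [reduce mod 27657]
11570 = 2^1·5785; (2/27657) = +1 since 27657 mod 8 = 1, so (11570/27657) = (+1)^1·(5785/27657); sign now -1
reciprocity: (5785/27657) = +1·(27657/5785) since 5785 mod 4 = 1, 27657 mod 4 = 1; sign now -1
(27657/5785) = (4517/5785)   [reduce mod 5785]
reciprocity: (4517/5785) = +1·(5785/4517) since 4517 mod 4 = 1, 5785 mod 4 = 1; sign now -1
(5785/4517) = (1268/4517)   [reduce mod 4517]
1268 = 2^2·317; (2/4517) = -1 since 4517 mod 8 = 5, so (1268/4517) = (-1)^2·(317/4517); sign now -1
reciprocity: (317/4517) = +1·(4517/317) since 317 mod 4 = 1, 4517 mod 4 = 1; sign now -1
(4517/317) = (79/317)   [reduce mod 317]
reciprocity: (79/317) = +1·(317/79) since 79 mod 4 = 3, 317 mod 4 = 1; sign now -1
(317/79) = (1/79)   [reduce mod 79]
(1/79) = 1; final value = sign = -1

-1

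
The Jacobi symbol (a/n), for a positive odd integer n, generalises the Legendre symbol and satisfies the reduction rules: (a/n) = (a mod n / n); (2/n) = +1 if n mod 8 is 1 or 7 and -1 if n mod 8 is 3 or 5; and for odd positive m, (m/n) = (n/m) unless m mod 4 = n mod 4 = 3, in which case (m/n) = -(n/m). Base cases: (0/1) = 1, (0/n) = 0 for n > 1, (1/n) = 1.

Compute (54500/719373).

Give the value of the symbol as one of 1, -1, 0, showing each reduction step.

-1

factor out 2^2: 54500 = 2^2·13625; with 719373 mod 8 = 5, (2/719373) = -1; sign now +1; continue with (13625/719373)
flip (13625/719373) -> (719373/13625): both odd, 13625 mod 4 = 1, 719373 mod 4 = 1, so the flip contributes +1; sign now +1
(719373/13625): 719373 mod 13625 = 10873, so (719373/13625) = (10873/13625)
flip (10873/13625) -> (13625/10873): both odd, 10873 mod 4 = 1, 13625 mod 4 = 1, so the flip contributes +1; sign now +1
(13625/10873): 13625 mod 10873 = 2752, so (13625/10873) = (2752/10873)
factor out 2^6: 2752 = 2^6·43; with 10873 mod 8 = 1, (2/10873) = +1; sign now +1; continue with (43/10873)
flip (43/10873) -> (10873/43): both odd, 43 mod 4 = 3, 10873 mod 4 = 1, so the flip contributes +1; sign now +1
(10873/43): 10873 mod 43 = 37, so (10873/43) = (37/43)
flip (37/43) -> (43/37): both odd, 37 mod 4 = 1, 43 mod 4 = 3, so the flip contributes +1; sign now +1
(43/37): 43 mod 37 = 6, so (43/37) = (6/37)
factor out 2^1: 6 = 2^1·3; with 37 mod 8 = 5, (2/37) = -1; sign now -1; continue with (3/37)
flip (3/37) -> (37/3): both odd, 3 mod 4 = 3, 37 mod 4 = 1, so the flip contributes +1; sign now -1
(37/3): 37 mod 3 = 1, so (37/3) = (1/3)
reached (1/3) = 1, so the symbol is -1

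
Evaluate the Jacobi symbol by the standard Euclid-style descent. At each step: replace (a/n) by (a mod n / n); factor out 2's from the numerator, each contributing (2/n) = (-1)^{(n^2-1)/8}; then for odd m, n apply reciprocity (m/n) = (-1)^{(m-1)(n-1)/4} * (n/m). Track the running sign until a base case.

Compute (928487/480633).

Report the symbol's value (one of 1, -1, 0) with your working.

(928487/480633): 928487 mod 480633 = 447854, so (928487/480633) = (447854/480633)
factor out 2^1: 447854 = 2^1·223927; with 480633 mod 8 = 1, (2/480633) = +1; sign now +1; continue with (223927/480633)
flip (223927/480633) -> (480633/223927): both odd, 223927 mod 4 = 3, 480633 mod 4 = 1, so the flip contributes +1; sign now +1
(480633/223927): 480633 mod 223927 = 32779, so (480633/223927) = (32779/223927)
flip (32779/223927) -> (223927/32779): both odd, 32779 mod 4 = 3, 223927 mod 4 = 3, so the flip contributes -1; sign now -1
(223927/32779): 223927 mod 32779 = 27253, so (223927/32779) = (27253/32779)
flip (27253/32779) -> (32779/27253): both odd, 27253 mod 4 = 1, 32779 mod 4 = 3, so the flip contributes +1; sign now -1
(32779/27253): 32779 mod 27253 = 5526, so (32779/27253) = (5526/27253)
factor out 2^1: 5526 = 2^1·2763; with 27253 mod 8 = 5, (2/27253) = -1; sign now +1; continue with (2763/27253)
flip (2763/27253) -> (27253/2763): both odd, 2763 mod 4 = 3, 27253 mod 4 = 1, so the flip contributes +1; sign now +1
(27253/2763): 27253 mod 2763 = 2386, so (27253/2763) = (2386/2763)
factor out 2^1: 2386 = 2^1·1193; with 2763 mod 8 = 3, (2/2763) = -1; sign now -1; continue with (1193/2763)
flip (1193/2763) -> (2763/1193): both odd, 1193 mod 4 = 1, 2763 mod 4 = 3, so the flip contributes +1; sign now -1
(2763/1193): 2763 mod 1193 = 377, so (2763/1193) = (377/1193)
flip (377/1193) -> (1193/377): both odd, 377 mod 4 = 1, 1193 mod 4 = 1, so the flip contributes +1; sign now -1
(1193/377): 1193 mod 377 = 62, so (1193/377) = (62/377)
factor out 2^1: 62 = 2^1·31; with 377 mod 8 = 1, (2/377) = +1; sign now -1; continue with (31/377)
flip (31/377) -> (377/31): both odd, 31 mod 4 = 3, 377 mod 4 = 1, so the flip contributes +1; sign now -1
(377/31): 377 mod 31 = 5, so (377/31) = (5/31)
flip (5/31) -> (31/5): both odd, 5 mod 4 = 1, 31 mod 4 = 3, so the flip contributes +1; sign now -1
(31/5): 31 mod 5 = 1, so (31/5) = (1/5)
reached (1/5) = 1, so the symbol is -1

-1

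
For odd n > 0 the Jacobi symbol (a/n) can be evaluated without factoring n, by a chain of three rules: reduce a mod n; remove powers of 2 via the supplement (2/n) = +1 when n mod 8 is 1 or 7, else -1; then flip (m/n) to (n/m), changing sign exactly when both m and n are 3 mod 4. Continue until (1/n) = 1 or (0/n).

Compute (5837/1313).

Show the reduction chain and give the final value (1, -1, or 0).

(5837/1313) = (585/1313)   [reduce mod 1313]
reciprocity: (585/1313) = +1·(1313/585) since 585 mod 4 = 1, 1313 mod 4 = 1; sign now +1
(1313/585) = (143/585)   [reduce mod 585]
reciprocity: (143/585) = +1·(585/143) since 143 mod 4 = 3, 585 mod 4 = 1; sign now +1
(585/143) = (13/143)   [reduce mod 143]
reciprocity: (13/143) = +1·(143/13) since 13 mod 4 = 1, 143 mod 4 = 3; sign now +1
(143/13) = (0/13)   [reduce mod 13]
(0/13) = 0   [gcd(a, n) > 1]; final value = 0

0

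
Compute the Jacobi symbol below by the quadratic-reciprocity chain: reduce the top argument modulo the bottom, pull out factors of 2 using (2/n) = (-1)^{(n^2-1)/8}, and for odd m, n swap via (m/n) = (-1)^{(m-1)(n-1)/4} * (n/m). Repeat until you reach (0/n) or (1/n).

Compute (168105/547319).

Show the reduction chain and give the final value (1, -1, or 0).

-1

reciprocity: (168105/547319) = +1·(547319/168105) since 168105 mod 4 = 1, 547319 mod 4 = 3; sign now +1
(547319/168105) = (43004/168105)   [reduce mod 168105]
43004 = 2^2·10751; (2/168105) = +1 since 168105 mod 8 = 1, so (43004/168105) = (+1)^2·(10751/168105); sign now +1
reciprocity: (10751/168105) = +1·(168105/10751) since 10751 mod 4 = 3, 168105 mod 4 = 1; sign now +1
(168105/10751) = (6840/10751)   [reduce mod 10751]
6840 = 2^3·855; (2/10751) = +1 since 10751 mod 8 = 7, so (6840/10751) = (+1)^3·(855/10751); sign now +1
reciprocity: (855/10751) = -1·(10751/855) since 855 mod 4 = 3, 10751 mod 4 = 3; sign now -1
(10751/855) = (491/855)   [reduce mod 855]
reciprocity: (491/855) = -1·(855/491) since 491 mod 4 = 3, 855 mod 4 = 3; sign now +1
(855/491) = (364/491)   [reduce mod 491]
364 = 2^2·91; (2/491) = -1 since 491 mod 8 = 3, so (364/491) = (-1)^2·(91/491); sign now +1
reciprocity: (91/491) = -1·(491/91) since 91 mod 4 = 3, 491 mod 4 = 3; sign now -1
(491/91) = (36/91)   [reduce mod 91]
36 = 2^2·9; (2/91) = -1 since 91 mod 8 = 3, so (36/91) = (-1)^2·(9/91); sign now -1
reciprocity: (9/91) = +1·(91/9) since 9 mod 4 = 1, 91 mod 4 = 3; sign now -1
(91/9) = (1/9)   [reduce mod 9]
(1/9) = 1; final value = sign = -1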